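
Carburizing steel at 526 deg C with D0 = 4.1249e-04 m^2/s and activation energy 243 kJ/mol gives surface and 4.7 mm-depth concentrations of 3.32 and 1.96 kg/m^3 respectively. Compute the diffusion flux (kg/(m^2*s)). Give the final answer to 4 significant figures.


Step 1: D = D0 * exp(-Qd/(R*T))
T = 526 + 273.15 = 799.15 K
D = 4.1249e-04 * exp(-243e3 / (8.314 * 799.15)) = 5.39128e-20 m^2/s
Step 2: J = D * (C1 - C2) / dx
J = 5.39128e-20 * (3.32 - 1.96) / 4.7e-03
J = 1.56e-17 kg/(m^2*s)


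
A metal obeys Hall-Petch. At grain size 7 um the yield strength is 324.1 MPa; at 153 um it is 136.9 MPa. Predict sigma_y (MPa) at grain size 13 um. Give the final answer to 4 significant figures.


sigma_y = sigma0 + k / sqrt(d)
1/sqrt(d1) = 1/sqrt(7e-06) = 377.964;  1/sqrt(d2) = 80.8452
k = (sigma1 - sigma2) / (1/sqrt(d1) - 1/sqrt(d2)) = (324.1 - 136.9) / (377.964 - 80.8452) = 0.63005 MPa*m^0.5
sigma0 = sigma1 - k/sqrt(d1) = 324.1 - 0.63005*377.964 = 85.9635 MPa
sigma_y(d3) = 85.9635 + 0.63005 / sqrt(1.3e-05) = 260.7 MPa


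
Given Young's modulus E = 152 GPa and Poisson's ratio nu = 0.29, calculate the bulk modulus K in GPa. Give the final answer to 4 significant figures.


K = E / (3*(1-2*nu))
K = 152 / (3*(1-2*0.29))
K = 120.6 GPa


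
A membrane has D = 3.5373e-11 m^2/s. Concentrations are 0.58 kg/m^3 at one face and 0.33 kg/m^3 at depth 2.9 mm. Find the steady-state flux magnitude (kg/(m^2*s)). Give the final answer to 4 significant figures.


J = -D * (dC/dx) = D * (C1 - C2) / dx
J = 3.5373e-11 * (0.58 - 0.33) / 2.9e-03
J = 3.049e-09 kg/(m^2*s)


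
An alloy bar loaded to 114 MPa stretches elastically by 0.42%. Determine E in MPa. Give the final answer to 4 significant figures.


E = sigma / epsilon
epsilon = 0.42% = 4.2e-03
E = 114 / 4.2e-03
E = 27140 MPa


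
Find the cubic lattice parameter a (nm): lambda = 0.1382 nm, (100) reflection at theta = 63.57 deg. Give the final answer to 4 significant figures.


d = lambda / (2*sin(theta))
d = 0.1382 / (2*sin(63.57 deg))
d = 0.0771654 nm
a = d * sqrt(h^2+k^2+l^2) = 0.0771654 * sqrt(1)
a = 0.07717 nm


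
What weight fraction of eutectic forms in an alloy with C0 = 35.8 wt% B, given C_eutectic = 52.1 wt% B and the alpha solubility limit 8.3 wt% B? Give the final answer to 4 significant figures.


f_primary = (C_e - C0) / (C_e - C_alpha_max)
f_primary = (52.1 - 35.8) / (52.1 - 8.3)
f_primary = 0.372146
f_eutectic = 1 - 0.372146 = 0.6279


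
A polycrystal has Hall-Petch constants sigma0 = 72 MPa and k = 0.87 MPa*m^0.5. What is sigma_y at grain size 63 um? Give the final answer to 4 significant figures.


sigma_y = sigma0 + k / sqrt(d)
d = 63 um = 6.3e-05 m
sigma_y = 72 + 0.87 / sqrt(6.3e-05)
sigma_y = 181.6 MPa


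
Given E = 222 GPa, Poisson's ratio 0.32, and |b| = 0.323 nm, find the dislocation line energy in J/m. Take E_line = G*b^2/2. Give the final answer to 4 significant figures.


Step 1: G = E / (2*(1+nu))
G = 222 / (2*(1+0.32)) = 84.0909 GPa = 8.40909e+10 Pa
Step 2: E_line = G*b^2/2
b = 0.323 nm = 3.23e-10 m
E_line = 0.5 * 8.40909e+10 * (3.23e-10)^2 = 4.387e-09 J/m


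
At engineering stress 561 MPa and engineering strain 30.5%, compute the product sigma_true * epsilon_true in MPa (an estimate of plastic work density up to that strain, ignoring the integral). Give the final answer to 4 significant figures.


sigma_true = sigma_eng * (1 + epsilon_eng)
sigma_true = 561 * (1 + 0.305) = 732.105 MPa
epsilon_true = ln(1 + epsilon_eng)
epsilon_true = ln(1 + 0.305) = 0.266203
sigma_true * epsilon_true = 732.105 * 0.266203 = 194.9 MPa


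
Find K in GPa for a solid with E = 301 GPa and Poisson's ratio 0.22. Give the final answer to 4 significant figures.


K = E / (3*(1-2*nu))
K = 301 / (3*(1-2*0.22))
K = 179.2 GPa


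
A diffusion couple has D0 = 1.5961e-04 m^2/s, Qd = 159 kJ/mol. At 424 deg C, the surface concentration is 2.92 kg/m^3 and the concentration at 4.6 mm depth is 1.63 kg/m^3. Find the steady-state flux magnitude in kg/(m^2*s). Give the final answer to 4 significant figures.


Step 1: D = D0 * exp(-Qd/(R*T))
T = 424 + 273.15 = 697.15 K
D = 1.5961e-04 * exp(-159e3 / (8.314 * 697.15)) = 1.94716e-16 m^2/s
Step 2: J = D * (C1 - C2) / dx
J = 1.94716e-16 * (2.92 - 1.63) / 4.6e-03
J = 5.461e-14 kg/(m^2*s)


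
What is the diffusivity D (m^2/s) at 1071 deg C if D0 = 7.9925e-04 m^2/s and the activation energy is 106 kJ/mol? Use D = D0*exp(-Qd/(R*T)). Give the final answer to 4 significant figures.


D = D0 * exp(-Qd / (R*T))
T = 1344.15 K
D = 7.9925e-04 * exp(-106e3 / (8.314 * 1344.15))
D = 6.072e-08 m^2/s


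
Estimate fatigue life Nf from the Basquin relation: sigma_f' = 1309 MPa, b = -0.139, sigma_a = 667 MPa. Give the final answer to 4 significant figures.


sigma_a = sigma_f' * (2*Nf)^b
2*Nf = (sigma_a / sigma_f')^(1/b)
2*Nf = (667 / 1309)^(1/-0.139)
2*Nf = 127.813
Nf = 63.91 cycles


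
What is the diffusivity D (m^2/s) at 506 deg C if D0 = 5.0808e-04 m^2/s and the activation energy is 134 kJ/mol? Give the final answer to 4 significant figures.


D = D0 * exp(-Qd / (R*T))
T = 779.15 K
D = 5.0808e-04 * exp(-134e3 / (8.314 * 779.15))
D = 5.274e-13 m^2/s


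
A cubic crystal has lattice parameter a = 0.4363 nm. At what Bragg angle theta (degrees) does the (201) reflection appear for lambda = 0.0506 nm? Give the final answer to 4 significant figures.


d = a / sqrt(h^2+k^2+l^2)
d = 0.4363 / sqrt(5) = 0.195119 nm
lambda = 2*d*sin(theta)  =>  sin(theta) = lambda / (2*d)
sin(theta) = 0.0506 / (2 * 0.195119) = 0.129664
theta = 7.45 deg


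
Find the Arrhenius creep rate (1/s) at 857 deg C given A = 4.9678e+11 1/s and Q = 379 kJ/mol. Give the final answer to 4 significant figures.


rate = A * exp(-Q / (R*T))
T = 857 + 273.15 = 1130.15 K
rate = 4.9678e+11 * exp(-379e3 / (8.314 * 1130.15))
rate = 1.508e-06 1/s


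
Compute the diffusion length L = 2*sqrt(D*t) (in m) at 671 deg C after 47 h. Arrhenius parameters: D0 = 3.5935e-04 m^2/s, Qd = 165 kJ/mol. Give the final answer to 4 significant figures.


Step 1: D = D0 * exp(-Qd/(R*T))
T = 944.15 K
D = 3.5935e-04 * exp(-165e3 / (8.314 * 944.15)) = 2.67081e-13 m^2/s
Step 2: L = 2*sqrt(D*t)
t = 47 h = 169200 s
L = 2*sqrt(2.67081e-13 * 169200) = 4.252e-04 m


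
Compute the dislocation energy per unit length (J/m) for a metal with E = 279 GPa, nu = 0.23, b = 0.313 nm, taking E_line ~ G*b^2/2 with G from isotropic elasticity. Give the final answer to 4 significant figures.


Step 1: G = E / (2*(1+nu))
G = 279 / (2*(1+0.23)) = 113.415 GPa = 1.13415e+11 Pa
Step 2: E_line = G*b^2/2
b = 0.313 nm = 3.13e-10 m
E_line = 0.5 * 1.13415e+11 * (3.13e-10)^2 = 5.556e-09 J/m


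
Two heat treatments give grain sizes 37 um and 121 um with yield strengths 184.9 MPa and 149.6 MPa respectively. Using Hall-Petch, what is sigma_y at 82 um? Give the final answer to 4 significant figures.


sigma_y = sigma0 + k / sqrt(d)
1/sqrt(d1) = 1/sqrt(3.7e-05) = 164.399;  1/sqrt(d2) = 90.9091
k = (sigma1 - sigma2) / (1/sqrt(d1) - 1/sqrt(d2)) = (184.9 - 149.6) / (164.399 - 90.9091) = 0.480338 MPa*m^0.5
sigma0 = sigma1 - k/sqrt(d1) = 184.9 - 0.480338*164.399 = 105.933 MPa
sigma_y(d3) = 105.933 + 0.480338 / sqrt(8.2e-05) = 159 MPa


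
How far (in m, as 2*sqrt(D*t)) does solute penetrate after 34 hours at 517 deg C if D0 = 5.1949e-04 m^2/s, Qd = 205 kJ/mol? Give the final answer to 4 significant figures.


Step 1: D = D0 * exp(-Qd/(R*T))
T = 790.15 K
D = 5.1949e-04 * exp(-205e3 / (8.314 * 790.15)) = 1.4558e-17 m^2/s
Step 2: L = 2*sqrt(D*t)
t = 34 h = 122400 s
L = 2*sqrt(1.4558e-17 * 122400) = 2.67e-06 m


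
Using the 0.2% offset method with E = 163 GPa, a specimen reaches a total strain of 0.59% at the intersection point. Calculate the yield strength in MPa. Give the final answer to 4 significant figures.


Offset strain = 0.002
Elastic strain at yield = total_strain - offset = 5.9e-03 - 0.002 = 3.9e-03
sigma_y = E * elastic_strain = 163000 * 3.9e-03
sigma_y = 635.7 MPa


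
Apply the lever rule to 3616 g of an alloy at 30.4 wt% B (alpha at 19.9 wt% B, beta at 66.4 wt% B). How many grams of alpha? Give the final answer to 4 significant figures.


f_alpha = (C_beta - C0) / (C_beta - C_alpha)
f_alpha = (66.4 - 30.4) / (66.4 - 19.9) = 0.774194
m_alpha = f_alpha * m_total = 0.774194 * 3616 = 2799 g


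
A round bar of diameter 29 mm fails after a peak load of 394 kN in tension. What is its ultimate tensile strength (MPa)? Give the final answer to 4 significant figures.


A0 = pi*(d/2)^2 = pi*(29/2)^2 = 660.52 mm^2
UTS = F_max / A0 = 394*1000 / 660.52
UTS = 596.5 MPa


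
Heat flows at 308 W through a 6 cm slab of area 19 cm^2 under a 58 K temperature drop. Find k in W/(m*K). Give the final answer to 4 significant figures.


k = Q*L / (A*dT)
L = 0.06 m, A = 1.9e-03 m^2
k = 308 * 0.06 / (1.9e-03 * 58)
k = 167.7 W/(m*K)


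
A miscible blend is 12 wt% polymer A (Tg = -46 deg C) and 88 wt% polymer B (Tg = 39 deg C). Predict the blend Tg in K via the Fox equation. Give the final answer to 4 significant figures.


1/Tg = w1/Tg1 + w2/Tg2 (in Kelvin)
Tg1 = 227.15 K, Tg2 = 312.15 K
1/Tg = 0.12/227.15 + 0.88/312.15
Tg = 298.7 K


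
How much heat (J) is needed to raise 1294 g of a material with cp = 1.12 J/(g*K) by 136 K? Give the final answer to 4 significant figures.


Q = m * cp * dT
Q = 1294 * 1.12 * 136
Q = 197100 J


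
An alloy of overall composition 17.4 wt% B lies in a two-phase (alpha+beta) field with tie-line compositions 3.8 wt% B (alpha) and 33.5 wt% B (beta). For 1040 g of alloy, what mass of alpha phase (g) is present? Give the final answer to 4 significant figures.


f_alpha = (C_beta - C0) / (C_beta - C_alpha)
f_alpha = (33.5 - 17.4) / (33.5 - 3.8) = 0.542088
m_alpha = f_alpha * m_total = 0.542088 * 1040 = 563.8 g


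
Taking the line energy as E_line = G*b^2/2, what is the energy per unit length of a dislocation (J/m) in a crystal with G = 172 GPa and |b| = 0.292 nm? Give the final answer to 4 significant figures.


E = G*b^2/2
b = 0.292 nm = 2.92e-10 m
G = 172 GPa = 1.72e+11 Pa
E = 0.5 * 1.72e+11 * (2.92e-10)^2
E = 7.333e-09 J/m


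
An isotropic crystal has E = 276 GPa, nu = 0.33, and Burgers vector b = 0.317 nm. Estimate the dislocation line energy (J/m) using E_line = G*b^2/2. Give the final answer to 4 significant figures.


Step 1: G = E / (2*(1+nu))
G = 276 / (2*(1+0.33)) = 103.759 GPa = 1.03759e+11 Pa
Step 2: E_line = G*b^2/2
b = 0.317 nm = 3.17e-10 m
E_line = 0.5 * 1.03759e+11 * (3.17e-10)^2 = 5.213e-09 J/m


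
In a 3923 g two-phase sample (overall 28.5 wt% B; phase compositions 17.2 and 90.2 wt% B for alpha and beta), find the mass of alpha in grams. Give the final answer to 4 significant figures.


f_alpha = (C_beta - C0) / (C_beta - C_alpha)
f_alpha = (90.2 - 28.5) / (90.2 - 17.2) = 0.845205
m_alpha = f_alpha * m_total = 0.845205 * 3923 = 3316 g


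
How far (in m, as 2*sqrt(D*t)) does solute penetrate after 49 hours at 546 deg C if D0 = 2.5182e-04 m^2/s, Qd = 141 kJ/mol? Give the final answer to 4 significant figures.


Step 1: D = D0 * exp(-Qd/(R*T))
T = 819.15 K
D = 2.5182e-04 * exp(-141e3 / (8.314 * 819.15)) = 2.56824e-13 m^2/s
Step 2: L = 2*sqrt(D*t)
t = 49 h = 176400 s
L = 2*sqrt(2.56824e-13 * 176400) = 4.257e-04 m


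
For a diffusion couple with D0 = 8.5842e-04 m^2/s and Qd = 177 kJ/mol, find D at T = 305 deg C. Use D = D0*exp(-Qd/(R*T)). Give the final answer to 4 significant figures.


D = D0 * exp(-Qd / (R*T))
T = 578.15 K
D = 8.5842e-04 * exp(-177e3 / (8.314 * 578.15))
D = 8.741e-20 m^2/s


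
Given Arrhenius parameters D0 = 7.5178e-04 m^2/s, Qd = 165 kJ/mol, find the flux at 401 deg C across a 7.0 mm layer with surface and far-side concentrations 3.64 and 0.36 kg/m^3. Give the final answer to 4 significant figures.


Step 1: D = D0 * exp(-Qd/(R*T))
T = 401 + 273.15 = 674.15 K
D = 7.5178e-04 * exp(-165e3 / (8.314 * 674.15)) = 1.23328e-16 m^2/s
Step 2: J = D * (C1 - C2) / dx
J = 1.23328e-16 * (3.64 - 0.36) / 7e-03
J = 5.779e-14 kg/(m^2*s)


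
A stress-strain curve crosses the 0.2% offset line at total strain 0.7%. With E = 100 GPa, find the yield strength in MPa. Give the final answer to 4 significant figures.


Offset strain = 0.002
Elastic strain at yield = total_strain - offset = 7e-03 - 0.002 = 5e-03
sigma_y = E * elastic_strain = 100000 * 5e-03
sigma_y = 500 MPa


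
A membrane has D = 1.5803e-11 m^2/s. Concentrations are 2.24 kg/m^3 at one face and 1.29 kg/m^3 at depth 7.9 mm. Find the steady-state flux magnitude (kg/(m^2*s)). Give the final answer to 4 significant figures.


J = -D * (dC/dx) = D * (C1 - C2) / dx
J = 1.5803e-11 * (2.24 - 1.29) / 7.9e-03
J = 1.9e-09 kg/(m^2*s)


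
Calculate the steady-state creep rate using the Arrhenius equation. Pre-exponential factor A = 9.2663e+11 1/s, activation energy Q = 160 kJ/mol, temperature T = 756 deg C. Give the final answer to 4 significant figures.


rate = A * exp(-Q / (R*T))
T = 756 + 273.15 = 1029.15 K
rate = 9.2663e+11 * exp(-160e3 / (8.314 * 1029.15))
rate = 7011 1/s


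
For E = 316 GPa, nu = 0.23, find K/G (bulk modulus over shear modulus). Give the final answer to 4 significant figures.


G = E / (2*(1+nu))
G = 316 / (2*(1+0.23)) = 128.455 GPa
K = E / (3*(1-2*nu))
K = 316 / (3*(1-2*0.23)) = 195.062 GPa
K/G = 195.062 / 128.455 = 1.519


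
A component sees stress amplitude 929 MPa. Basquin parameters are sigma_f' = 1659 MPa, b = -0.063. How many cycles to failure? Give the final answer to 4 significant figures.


sigma_a = sigma_f' * (2*Nf)^b
2*Nf = (sigma_a / sigma_f')^(1/b)
2*Nf = (929 / 1659)^(1/-0.063)
2*Nf = 9938.3
Nf = 4969 cycles


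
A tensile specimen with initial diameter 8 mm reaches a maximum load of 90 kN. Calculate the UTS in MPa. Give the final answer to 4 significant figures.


A0 = pi*(d/2)^2 = pi*(8/2)^2 = 50.2655 mm^2
UTS = F_max / A0 = 90*1000 / 50.2655
UTS = 1790 MPa


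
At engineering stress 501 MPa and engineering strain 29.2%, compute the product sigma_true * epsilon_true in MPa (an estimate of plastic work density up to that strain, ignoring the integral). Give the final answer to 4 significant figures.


sigma_true = sigma_eng * (1 + epsilon_eng)
sigma_true = 501 * (1 + 0.292) = 647.292 MPa
epsilon_true = ln(1 + epsilon_eng)
epsilon_true = ln(1 + 0.292) = 0.256191
sigma_true * epsilon_true = 647.292 * 0.256191 = 165.8 MPa


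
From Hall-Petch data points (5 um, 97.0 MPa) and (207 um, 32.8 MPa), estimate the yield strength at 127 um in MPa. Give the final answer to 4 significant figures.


sigma_y = sigma0 + k / sqrt(d)
1/sqrt(d1) = 1/sqrt(5e-06) = 447.214;  1/sqrt(d2) = 69.5048
k = (sigma1 - sigma2) / (1/sqrt(d1) - 1/sqrt(d2)) = (97.0 - 32.8) / (447.214 - 69.5048) = 0.169972 MPa*m^0.5
sigma0 = sigma1 - k/sqrt(d1) = 97.0 - 0.169972*447.214 = 20.9861 MPa
sigma_y(d3) = 20.9861 + 0.169972 / sqrt(1.27e-04) = 36.07 MPa


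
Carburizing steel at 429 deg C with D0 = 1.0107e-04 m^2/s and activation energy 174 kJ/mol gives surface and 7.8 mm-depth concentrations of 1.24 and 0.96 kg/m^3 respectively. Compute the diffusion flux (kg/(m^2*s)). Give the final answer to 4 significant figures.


Step 1: D = D0 * exp(-Qd/(R*T))
T = 429 + 273.15 = 702.15 K
D = 1.0107e-04 * exp(-174e3 / (8.314 * 702.15)) = 1.14782e-17 m^2/s
Step 2: J = D * (C1 - C2) / dx
J = 1.14782e-17 * (1.24 - 0.96) / 7.8e-03
J = 4.12e-16 kg/(m^2*s)


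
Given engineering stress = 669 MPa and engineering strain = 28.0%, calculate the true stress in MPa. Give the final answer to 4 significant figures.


sigma_true = sigma_eng * (1 + epsilon_eng)
sigma_true = 669 * (1 + 0.28)
sigma_true = 856.3 MPa


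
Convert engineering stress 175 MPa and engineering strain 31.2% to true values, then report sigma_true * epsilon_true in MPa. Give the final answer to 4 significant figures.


sigma_true = sigma_eng * (1 + epsilon_eng)
sigma_true = 175 * (1 + 0.312) = 229.6 MPa
epsilon_true = ln(1 + epsilon_eng)
epsilon_true = ln(1 + 0.312) = 0.271553
sigma_true * epsilon_true = 229.6 * 0.271553 = 62.35 MPa


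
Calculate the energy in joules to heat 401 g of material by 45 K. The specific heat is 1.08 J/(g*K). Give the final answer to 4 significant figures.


Q = m * cp * dT
Q = 401 * 1.08 * 45
Q = 19490 J


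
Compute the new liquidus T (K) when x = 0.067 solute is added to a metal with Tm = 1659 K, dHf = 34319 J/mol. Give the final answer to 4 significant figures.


dT = R*Tm^2*x / dHf
dT = 8.314 * 1659^2 * 0.067 / 34319
dT = 44.6728 K
T_new = 1659 - 44.6728 = 1614 K


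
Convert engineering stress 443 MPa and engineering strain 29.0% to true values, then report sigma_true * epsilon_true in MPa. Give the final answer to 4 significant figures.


sigma_true = sigma_eng * (1 + epsilon_eng)
sigma_true = 443 * (1 + 0.29) = 571.47 MPa
epsilon_true = ln(1 + epsilon_eng)
epsilon_true = ln(1 + 0.29) = 0.254642
sigma_true * epsilon_true = 571.47 * 0.254642 = 145.5 MPa


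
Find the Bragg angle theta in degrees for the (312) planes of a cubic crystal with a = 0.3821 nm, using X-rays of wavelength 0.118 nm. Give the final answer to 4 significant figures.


d = a / sqrt(h^2+k^2+l^2)
d = 0.3821 / sqrt(14) = 0.102121 nm
lambda = 2*d*sin(theta)  =>  sin(theta) = lambda / (2*d)
sin(theta) = 0.118 / (2 * 0.102121) = 0.577749
theta = 35.29 deg


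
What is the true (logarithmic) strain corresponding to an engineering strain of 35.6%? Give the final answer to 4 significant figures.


epsilon_true = ln(1 + epsilon_eng)
epsilon_true = ln(1 + 0.356)
epsilon_true = 0.3045


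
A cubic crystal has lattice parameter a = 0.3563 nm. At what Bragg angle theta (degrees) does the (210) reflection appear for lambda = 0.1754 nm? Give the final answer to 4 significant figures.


d = a / sqrt(h^2+k^2+l^2)
d = 0.3563 / sqrt(5) = 0.159342 nm
lambda = 2*d*sin(theta)  =>  sin(theta) = lambda / (2*d)
sin(theta) = 0.1754 / (2 * 0.159342) = 0.550388
theta = 33.39 deg


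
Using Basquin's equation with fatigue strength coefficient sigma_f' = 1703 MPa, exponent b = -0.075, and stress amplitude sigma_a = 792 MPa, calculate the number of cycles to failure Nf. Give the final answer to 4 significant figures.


sigma_a = sigma_f' * (2*Nf)^b
2*Nf = (sigma_a / sigma_f')^(1/b)
2*Nf = (792 / 1703)^(1/-0.075)
2*Nf = 27114
Nf = 13560 cycles


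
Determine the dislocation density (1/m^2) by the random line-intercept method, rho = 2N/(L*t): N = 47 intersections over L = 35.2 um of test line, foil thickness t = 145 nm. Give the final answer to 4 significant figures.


rho = 2N / (L * t)
L = 35.2 um = 3.52e-05 m, t = 145 nm = 1.45e-07 m
rho = 2 * 47 / (3.52e-05 * 1.45e-07)
rho = 1.842e+13 1/m^2


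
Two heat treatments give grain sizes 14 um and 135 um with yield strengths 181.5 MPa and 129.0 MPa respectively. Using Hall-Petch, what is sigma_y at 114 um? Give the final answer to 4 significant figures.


sigma_y = sigma0 + k / sqrt(d)
1/sqrt(d1) = 1/sqrt(1.4e-05) = 267.261;  1/sqrt(d2) = 86.0663
k = (sigma1 - sigma2) / (1/sqrt(d1) - 1/sqrt(d2)) = (181.5 - 129.0) / (267.261 - 86.0663) = 0.289743 MPa*m^0.5
sigma0 = sigma1 - k/sqrt(d1) = 181.5 - 0.289743*267.261 = 104.063 MPa
sigma_y(d3) = 104.063 + 0.289743 / sqrt(1.14e-04) = 131.2 MPa


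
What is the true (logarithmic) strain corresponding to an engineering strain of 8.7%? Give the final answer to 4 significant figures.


epsilon_true = ln(1 + epsilon_eng)
epsilon_true = ln(1 + 0.087)
epsilon_true = 0.08342


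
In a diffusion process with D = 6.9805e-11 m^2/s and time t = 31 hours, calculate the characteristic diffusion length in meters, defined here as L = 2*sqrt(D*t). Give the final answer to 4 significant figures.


t = 31 hr = 111600 s
Diffusion length = 2*sqrt(D*t)
= 2*sqrt(6.9805e-11 * 111600)
= 5.582e-03 m


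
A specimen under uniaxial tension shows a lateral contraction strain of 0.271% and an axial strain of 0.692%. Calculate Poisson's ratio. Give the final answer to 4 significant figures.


nu = -epsilon_lat / epsilon_axial
Lateral strain is contraction (negative), so using magnitudes:
nu = 0.271 / 0.692
nu = 0.3916


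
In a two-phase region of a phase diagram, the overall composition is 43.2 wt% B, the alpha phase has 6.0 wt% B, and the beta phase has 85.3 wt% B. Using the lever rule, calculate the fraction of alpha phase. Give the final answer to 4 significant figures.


f_alpha = (C_beta - C0) / (C_beta - C_alpha)
f_alpha = (85.3 - 43.2) / (85.3 - 6.0)
f_alpha = 0.5309


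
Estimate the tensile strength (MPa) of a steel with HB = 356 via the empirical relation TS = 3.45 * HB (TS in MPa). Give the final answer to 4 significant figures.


TS (MPa) = 3.45 * HB
TS = 3.45 * 356
TS = 1228 MPa


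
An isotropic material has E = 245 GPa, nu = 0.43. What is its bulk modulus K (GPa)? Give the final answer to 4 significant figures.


K = E / (3*(1-2*nu))
K = 245 / (3*(1-2*0.43))
K = 583.3 GPa


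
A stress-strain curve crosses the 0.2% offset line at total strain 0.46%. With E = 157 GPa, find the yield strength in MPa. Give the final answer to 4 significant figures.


Offset strain = 0.002
Elastic strain at yield = total_strain - offset = 4.6e-03 - 0.002 = 2.6e-03
sigma_y = E * elastic_strain = 157000 * 2.6e-03
sigma_y = 408.2 MPa


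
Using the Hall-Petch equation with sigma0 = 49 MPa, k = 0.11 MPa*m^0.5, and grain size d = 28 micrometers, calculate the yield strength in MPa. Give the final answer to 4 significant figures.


sigma_y = sigma0 + k / sqrt(d)
d = 28 um = 2.8e-05 m
sigma_y = 49 + 0.11 / sqrt(2.8e-05)
sigma_y = 69.79 MPa


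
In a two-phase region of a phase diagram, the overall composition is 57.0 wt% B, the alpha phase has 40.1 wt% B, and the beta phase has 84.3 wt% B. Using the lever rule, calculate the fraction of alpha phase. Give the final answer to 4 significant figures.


f_alpha = (C_beta - C0) / (C_beta - C_alpha)
f_alpha = (84.3 - 57.0) / (84.3 - 40.1)
f_alpha = 0.6176


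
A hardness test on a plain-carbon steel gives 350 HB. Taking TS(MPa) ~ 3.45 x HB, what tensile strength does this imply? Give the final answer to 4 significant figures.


TS (MPa) = 3.45 * HB
TS = 3.45 * 350
TS = 1208 MPa


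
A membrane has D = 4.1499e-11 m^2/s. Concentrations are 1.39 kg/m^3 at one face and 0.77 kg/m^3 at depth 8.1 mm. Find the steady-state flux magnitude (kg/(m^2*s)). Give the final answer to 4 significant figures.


J = -D * (dC/dx) = D * (C1 - C2) / dx
J = 4.1499e-11 * (1.39 - 0.77) / 8.1e-03
J = 3.176e-09 kg/(m^2*s)


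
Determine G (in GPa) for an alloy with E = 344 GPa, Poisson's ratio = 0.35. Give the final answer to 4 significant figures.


G = E / (2*(1+nu))
G = 344 / (2*(1+0.35))
G = 127.4 GPa


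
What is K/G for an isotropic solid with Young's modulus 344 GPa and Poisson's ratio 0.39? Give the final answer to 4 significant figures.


G = E / (2*(1+nu))
G = 344 / (2*(1+0.39)) = 123.741 GPa
K = E / (3*(1-2*nu))
K = 344 / (3*(1-2*0.39)) = 521.212 GPa
K/G = 521.212 / 123.741 = 4.212


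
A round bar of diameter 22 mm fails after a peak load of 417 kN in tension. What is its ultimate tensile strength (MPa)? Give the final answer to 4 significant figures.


A0 = pi*(d/2)^2 = pi*(22/2)^2 = 380.133 mm^2
UTS = F_max / A0 = 417*1000 / 380.133
UTS = 1097 MPa


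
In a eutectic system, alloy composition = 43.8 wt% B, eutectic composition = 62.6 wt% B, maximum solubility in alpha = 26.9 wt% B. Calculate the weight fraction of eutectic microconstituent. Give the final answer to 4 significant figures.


f_primary = (C_e - C0) / (C_e - C_alpha_max)
f_primary = (62.6 - 43.8) / (62.6 - 26.9)
f_primary = 0.526611
f_eutectic = 1 - 0.526611 = 0.4734


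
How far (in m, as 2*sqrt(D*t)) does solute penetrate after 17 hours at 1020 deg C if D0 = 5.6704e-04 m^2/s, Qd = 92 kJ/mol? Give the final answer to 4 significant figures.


Step 1: D = D0 * exp(-Qd/(R*T))
T = 1293.15 K
D = 5.6704e-04 * exp(-92e3 / (8.314 * 1293.15)) = 1.08966e-07 m^2/s
Step 2: L = 2*sqrt(D*t)
t = 17 h = 61200 s
L = 2*sqrt(1.08966e-07 * 61200) = 0.1633 m


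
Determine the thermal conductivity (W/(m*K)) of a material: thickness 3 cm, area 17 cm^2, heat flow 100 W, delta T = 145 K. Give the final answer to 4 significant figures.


k = Q*L / (A*dT)
L = 0.03 m, A = 1.7e-03 m^2
k = 100 * 0.03 / (1.7e-03 * 145)
k = 12.17 W/(m*K)


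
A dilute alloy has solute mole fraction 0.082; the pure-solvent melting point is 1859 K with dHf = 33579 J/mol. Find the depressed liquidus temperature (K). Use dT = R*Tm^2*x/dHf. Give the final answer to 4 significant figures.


dT = R*Tm^2*x / dHf
dT = 8.314 * 1859^2 * 0.082 / 33579
dT = 70.1641 K
T_new = 1859 - 70.1641 = 1789 K


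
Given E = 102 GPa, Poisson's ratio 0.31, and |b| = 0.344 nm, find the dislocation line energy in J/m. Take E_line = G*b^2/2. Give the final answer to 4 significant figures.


Step 1: G = E / (2*(1+nu))
G = 102 / (2*(1+0.31)) = 38.9313 GPa = 3.89313e+10 Pa
Step 2: E_line = G*b^2/2
b = 0.344 nm = 3.44e-10 m
E_line = 0.5 * 3.89313e+10 * (3.44e-10)^2 = 2.303e-09 J/m


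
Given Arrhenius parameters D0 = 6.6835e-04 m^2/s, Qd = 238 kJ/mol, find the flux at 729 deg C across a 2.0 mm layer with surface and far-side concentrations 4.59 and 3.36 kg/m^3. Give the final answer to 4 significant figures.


Step 1: D = D0 * exp(-Qd/(R*T))
T = 729 + 273.15 = 1002.15 K
D = 6.6835e-04 * exp(-238e3 / (8.314 * 1002.15)) = 2.62653e-16 m^2/s
Step 2: J = D * (C1 - C2) / dx
J = 2.62653e-16 * (4.59 - 3.36) / 2e-03
J = 1.615e-13 kg/(m^2*s)


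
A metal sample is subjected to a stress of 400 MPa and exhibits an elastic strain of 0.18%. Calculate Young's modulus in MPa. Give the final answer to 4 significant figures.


E = sigma / epsilon
epsilon = 0.18% = 1.8e-03
E = 400 / 1.8e-03
E = 222200 MPa


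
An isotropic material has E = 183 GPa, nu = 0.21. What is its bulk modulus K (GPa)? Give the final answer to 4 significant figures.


K = E / (3*(1-2*nu))
K = 183 / (3*(1-2*0.21))
K = 105.2 GPa


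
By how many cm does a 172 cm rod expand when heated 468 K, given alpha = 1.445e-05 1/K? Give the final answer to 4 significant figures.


dL = L0 * alpha * dT
dL = 172 * 1.445e-05 * 468
dL = 1.163 cm


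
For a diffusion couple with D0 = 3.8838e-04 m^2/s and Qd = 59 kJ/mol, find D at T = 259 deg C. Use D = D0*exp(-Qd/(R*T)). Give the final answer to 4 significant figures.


D = D0 * exp(-Qd / (R*T))
T = 532.15 K
D = 3.8838e-04 * exp(-59e3 / (8.314 * 532.15))
D = 6.277e-10 m^2/s


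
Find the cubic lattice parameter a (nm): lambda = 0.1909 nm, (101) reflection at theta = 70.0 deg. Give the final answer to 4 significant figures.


d = lambda / (2*sin(theta))
d = 0.1909 / (2*sin(70.0 deg))
d = 0.101576 nm
a = d * sqrt(h^2+k^2+l^2) = 0.101576 * sqrt(2)
a = 0.1436 nm


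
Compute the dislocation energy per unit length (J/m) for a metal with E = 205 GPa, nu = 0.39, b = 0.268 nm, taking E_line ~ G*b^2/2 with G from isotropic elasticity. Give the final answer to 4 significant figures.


Step 1: G = E / (2*(1+nu))
G = 205 / (2*(1+0.39)) = 73.741 GPa = 7.3741e+10 Pa
Step 2: E_line = G*b^2/2
b = 0.268 nm = 2.68e-10 m
E_line = 0.5 * 7.3741e+10 * (2.68e-10)^2 = 2.648e-09 J/m


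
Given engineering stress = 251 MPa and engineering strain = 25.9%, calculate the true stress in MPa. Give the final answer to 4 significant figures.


sigma_true = sigma_eng * (1 + epsilon_eng)
sigma_true = 251 * (1 + 0.259)
sigma_true = 316 MPa


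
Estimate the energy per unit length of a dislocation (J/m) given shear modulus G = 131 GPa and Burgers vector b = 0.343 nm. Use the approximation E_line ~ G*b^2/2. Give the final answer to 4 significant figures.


E = G*b^2/2
b = 0.343 nm = 3.43e-10 m
G = 131 GPa = 1.31e+11 Pa
E = 0.5 * 1.31e+11 * (3.43e-10)^2
E = 7.706e-09 J/m


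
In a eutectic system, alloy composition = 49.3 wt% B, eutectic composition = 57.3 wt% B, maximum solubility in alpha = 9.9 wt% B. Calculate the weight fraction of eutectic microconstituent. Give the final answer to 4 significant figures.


f_primary = (C_e - C0) / (C_e - C_alpha_max)
f_primary = (57.3 - 49.3) / (57.3 - 9.9)
f_primary = 0.168776
f_eutectic = 1 - 0.168776 = 0.8312


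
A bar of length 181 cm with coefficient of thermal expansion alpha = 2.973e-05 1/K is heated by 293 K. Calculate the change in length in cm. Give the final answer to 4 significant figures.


dL = L0 * alpha * dT
dL = 181 * 2.973e-05 * 293
dL = 1.577 cm


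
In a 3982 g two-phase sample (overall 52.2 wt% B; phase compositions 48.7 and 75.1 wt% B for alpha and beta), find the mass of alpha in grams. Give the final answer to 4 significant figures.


f_alpha = (C_beta - C0) / (C_beta - C_alpha)
f_alpha = (75.1 - 52.2) / (75.1 - 48.7) = 0.867424
m_alpha = f_alpha * m_total = 0.867424 * 3982 = 3454 g


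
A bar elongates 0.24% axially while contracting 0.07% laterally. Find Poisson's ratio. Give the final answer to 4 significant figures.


nu = -epsilon_lat / epsilon_axial
Lateral strain is contraction (negative), so using magnitudes:
nu = 0.07 / 0.24
nu = 0.2917


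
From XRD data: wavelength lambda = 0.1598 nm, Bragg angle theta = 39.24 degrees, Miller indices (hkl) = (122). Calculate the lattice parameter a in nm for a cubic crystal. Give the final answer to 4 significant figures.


d = lambda / (2*sin(theta))
d = 0.1598 / (2*sin(39.24 deg))
d = 0.12631 nm
a = d * sqrt(h^2+k^2+l^2) = 0.12631 * sqrt(9)
a = 0.3789 nm


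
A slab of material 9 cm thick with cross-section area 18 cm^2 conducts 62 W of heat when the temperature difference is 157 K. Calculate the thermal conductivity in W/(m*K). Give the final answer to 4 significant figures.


k = Q*L / (A*dT)
L = 0.09 m, A = 1.8e-03 m^2
k = 62 * 0.09 / (1.8e-03 * 157)
k = 19.75 W/(m*K)


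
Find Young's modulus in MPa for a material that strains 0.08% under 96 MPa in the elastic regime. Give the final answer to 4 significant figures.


E = sigma / epsilon
epsilon = 0.08% = 8e-04
E = 96 / 8e-04
E = 120000 MPa


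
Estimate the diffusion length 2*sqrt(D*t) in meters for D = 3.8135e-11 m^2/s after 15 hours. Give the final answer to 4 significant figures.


t = 15 hr = 54000 s
Diffusion length = 2*sqrt(D*t)
= 2*sqrt(3.8135e-11 * 54000)
= 2.87e-03 m


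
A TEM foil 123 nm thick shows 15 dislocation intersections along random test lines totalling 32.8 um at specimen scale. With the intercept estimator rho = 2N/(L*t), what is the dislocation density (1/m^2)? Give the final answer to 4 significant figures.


rho = 2N / (L * t)
L = 32.8 um = 3.28e-05 m, t = 123 nm = 1.23e-07 m
rho = 2 * 15 / (3.28e-05 * 1.23e-07)
rho = 7.436e+12 1/m^2


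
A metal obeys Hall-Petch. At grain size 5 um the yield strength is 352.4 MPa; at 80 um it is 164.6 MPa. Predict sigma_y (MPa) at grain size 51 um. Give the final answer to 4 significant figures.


sigma_y = sigma0 + k / sqrt(d)
1/sqrt(d1) = 1/sqrt(5e-06) = 447.214;  1/sqrt(d2) = 111.803
k = (sigma1 - sigma2) / (1/sqrt(d1) - 1/sqrt(d2)) = (352.4 - 164.6) / (447.214 - 111.803) = 0.559911 MPa*m^0.5
sigma0 = sigma1 - k/sqrt(d1) = 352.4 - 0.559911*447.214 = 102 MPa
sigma_y(d3) = 102 + 0.559911 / sqrt(5.1e-05) = 180.4 MPa


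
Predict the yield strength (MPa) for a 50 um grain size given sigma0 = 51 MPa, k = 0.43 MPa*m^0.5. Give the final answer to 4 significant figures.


sigma_y = sigma0 + k / sqrt(d)
d = 50 um = 5e-05 m
sigma_y = 51 + 0.43 / sqrt(5e-05)
sigma_y = 111.8 MPa


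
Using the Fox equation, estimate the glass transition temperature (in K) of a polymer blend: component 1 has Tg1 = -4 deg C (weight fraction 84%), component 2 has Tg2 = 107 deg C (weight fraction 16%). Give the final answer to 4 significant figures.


1/Tg = w1/Tg1 + w2/Tg2 (in Kelvin)
Tg1 = 269.15 K, Tg2 = 380.15 K
1/Tg = 0.84/269.15 + 0.16/380.15
Tg = 282.3 K


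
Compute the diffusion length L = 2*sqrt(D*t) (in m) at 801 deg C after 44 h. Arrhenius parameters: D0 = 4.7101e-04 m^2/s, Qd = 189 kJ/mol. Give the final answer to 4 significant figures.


Step 1: D = D0 * exp(-Qd/(R*T))
T = 1074.15 K
D = 4.7101e-04 * exp(-189e3 / (8.314 * 1074.15)) = 3.03286e-13 m^2/s
Step 2: L = 2*sqrt(D*t)
t = 44 h = 158400 s
L = 2*sqrt(3.03286e-13 * 158400) = 4.384e-04 m


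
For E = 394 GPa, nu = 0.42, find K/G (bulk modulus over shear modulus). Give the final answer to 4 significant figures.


G = E / (2*(1+nu))
G = 394 / (2*(1+0.42)) = 138.732 GPa
K = E / (3*(1-2*nu))
K = 394 / (3*(1-2*0.42)) = 820.833 GPa
K/G = 820.833 / 138.732 = 5.917


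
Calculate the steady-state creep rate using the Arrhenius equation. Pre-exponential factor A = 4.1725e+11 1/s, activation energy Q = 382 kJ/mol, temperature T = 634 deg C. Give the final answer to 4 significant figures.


rate = A * exp(-Q / (R*T))
T = 634 + 273.15 = 907.15 K
rate = 4.1725e+11 * exp(-382e3 / (8.314 * 907.15))
rate = 4.204e-11 1/s


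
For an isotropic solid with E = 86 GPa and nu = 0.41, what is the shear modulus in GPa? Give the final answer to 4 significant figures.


G = E / (2*(1+nu))
G = 86 / (2*(1+0.41))
G = 30.5 GPa


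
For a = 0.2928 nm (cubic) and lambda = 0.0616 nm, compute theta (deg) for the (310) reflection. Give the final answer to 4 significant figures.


d = a / sqrt(h^2+k^2+l^2)
d = 0.2928 / sqrt(10) = 0.0925915 nm
lambda = 2*d*sin(theta)  =>  sin(theta) = lambda / (2*d)
sin(theta) = 0.0616 / (2 * 0.0925915) = 0.332644
theta = 19.43 deg


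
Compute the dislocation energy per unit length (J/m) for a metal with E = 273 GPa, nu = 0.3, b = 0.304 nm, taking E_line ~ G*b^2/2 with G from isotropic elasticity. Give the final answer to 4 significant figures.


Step 1: G = E / (2*(1+nu))
G = 273 / (2*(1+0.3)) = 105 GPa = 1.05e+11 Pa
Step 2: E_line = G*b^2/2
b = 0.304 nm = 3.04e-10 m
E_line = 0.5 * 1.05e+11 * (3.04e-10)^2 = 4.852e-09 J/m


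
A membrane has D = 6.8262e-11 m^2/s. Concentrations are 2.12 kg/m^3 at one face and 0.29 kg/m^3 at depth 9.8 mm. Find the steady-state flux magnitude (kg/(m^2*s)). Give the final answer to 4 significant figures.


J = -D * (dC/dx) = D * (C1 - C2) / dx
J = 6.8262e-11 * (2.12 - 0.29) / 9.8e-03
J = 1.275e-08 kg/(m^2*s)


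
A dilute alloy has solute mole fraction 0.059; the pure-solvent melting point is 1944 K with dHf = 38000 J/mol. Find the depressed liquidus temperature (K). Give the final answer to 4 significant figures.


dT = R*Tm^2*x / dHf
dT = 8.314 * 1944^2 * 0.059 / 38000
dT = 48.7833 K
T_new = 1944 - 48.7833 = 1895 K


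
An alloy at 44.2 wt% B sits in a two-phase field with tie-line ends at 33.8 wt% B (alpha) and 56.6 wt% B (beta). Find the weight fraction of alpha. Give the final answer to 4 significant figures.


f_alpha = (C_beta - C0) / (C_beta - C_alpha)
f_alpha = (56.6 - 44.2) / (56.6 - 33.8)
f_alpha = 0.5439


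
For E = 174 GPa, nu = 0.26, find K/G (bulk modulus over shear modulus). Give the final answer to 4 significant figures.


G = E / (2*(1+nu))
G = 174 / (2*(1+0.26)) = 69.0476 GPa
K = E / (3*(1-2*nu))
K = 174 / (3*(1-2*0.26)) = 120.833 GPa
K/G = 120.833 / 69.0476 = 1.75


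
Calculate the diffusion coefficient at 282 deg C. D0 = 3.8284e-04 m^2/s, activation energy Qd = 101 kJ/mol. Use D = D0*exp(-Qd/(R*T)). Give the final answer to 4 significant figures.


D = D0 * exp(-Qd / (R*T))
T = 555.15 K
D = 3.8284e-04 * exp(-101e3 / (8.314 * 555.15))
D = 1.201e-13 m^2/s


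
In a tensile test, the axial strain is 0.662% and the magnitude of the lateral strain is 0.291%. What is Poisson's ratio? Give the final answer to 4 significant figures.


nu = -epsilon_lat / epsilon_axial
Lateral strain is contraction (negative), so using magnitudes:
nu = 0.291 / 0.662
nu = 0.4396


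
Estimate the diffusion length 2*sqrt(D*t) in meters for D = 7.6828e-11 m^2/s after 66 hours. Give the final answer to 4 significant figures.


t = 66 hr = 237600 s
Diffusion length = 2*sqrt(D*t)
= 2*sqrt(7.6828e-11 * 237600)
= 8.545e-03 m


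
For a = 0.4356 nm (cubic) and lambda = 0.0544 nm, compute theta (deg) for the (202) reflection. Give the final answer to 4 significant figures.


d = a / sqrt(h^2+k^2+l^2)
d = 0.4356 / sqrt(8) = 0.154008 nm
lambda = 2*d*sin(theta)  =>  sin(theta) = lambda / (2*d)
sin(theta) = 0.0544 / (2 * 0.154008) = 0.176614
theta = 10.17 deg


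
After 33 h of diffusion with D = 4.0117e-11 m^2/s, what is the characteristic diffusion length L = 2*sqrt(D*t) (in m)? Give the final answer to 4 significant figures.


t = 33 hr = 118800 s
Diffusion length = 2*sqrt(D*t)
= 2*sqrt(4.0117e-11 * 118800)
= 4.366e-03 m


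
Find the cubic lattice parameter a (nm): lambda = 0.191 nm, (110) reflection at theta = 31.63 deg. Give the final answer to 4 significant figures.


d = lambda / (2*sin(theta))
d = 0.191 / (2*sin(31.63 deg))
d = 0.182102 nm
a = d * sqrt(h^2+k^2+l^2) = 0.182102 * sqrt(2)
a = 0.2575 nm


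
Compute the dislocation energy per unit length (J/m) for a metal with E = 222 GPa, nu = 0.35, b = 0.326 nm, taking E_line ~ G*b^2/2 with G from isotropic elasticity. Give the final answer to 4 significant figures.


Step 1: G = E / (2*(1+nu))
G = 222 / (2*(1+0.35)) = 82.2222 GPa = 8.22222e+10 Pa
Step 2: E_line = G*b^2/2
b = 0.326 nm = 3.26e-10 m
E_line = 0.5 * 8.22222e+10 * (3.26e-10)^2 = 4.369e-09 J/m


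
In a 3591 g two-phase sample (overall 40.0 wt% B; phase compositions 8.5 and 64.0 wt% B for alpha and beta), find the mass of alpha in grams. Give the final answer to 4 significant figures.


f_alpha = (C_beta - C0) / (C_beta - C_alpha)
f_alpha = (64.0 - 40.0) / (64.0 - 8.5) = 0.432432
m_alpha = f_alpha * m_total = 0.432432 * 3591 = 1553 g


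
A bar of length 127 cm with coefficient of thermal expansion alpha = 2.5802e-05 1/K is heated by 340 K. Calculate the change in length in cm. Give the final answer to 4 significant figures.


dL = L0 * alpha * dT
dL = 127 * 2.5802e-05 * 340
dL = 1.114 cm


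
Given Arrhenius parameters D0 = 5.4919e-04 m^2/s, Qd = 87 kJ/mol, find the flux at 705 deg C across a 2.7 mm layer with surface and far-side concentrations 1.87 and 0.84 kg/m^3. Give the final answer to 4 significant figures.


Step 1: D = D0 * exp(-Qd/(R*T))
T = 705 + 273.15 = 978.15 K
D = 5.4919e-04 * exp(-87e3 / (8.314 * 978.15)) = 1.24059e-08 m^2/s
Step 2: J = D * (C1 - C2) / dx
J = 1.24059e-08 * (1.87 - 0.84) / 2.7e-03
J = 4.733e-06 kg/(m^2*s)


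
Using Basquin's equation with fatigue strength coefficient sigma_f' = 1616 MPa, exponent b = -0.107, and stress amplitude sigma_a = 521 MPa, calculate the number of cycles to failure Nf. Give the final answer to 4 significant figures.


sigma_a = sigma_f' * (2*Nf)^b
2*Nf = (sigma_a / sigma_f')^(1/b)
2*Nf = (521 / 1616)^(1/-0.107)
2*Nf = 39303.1
Nf = 19650 cycles


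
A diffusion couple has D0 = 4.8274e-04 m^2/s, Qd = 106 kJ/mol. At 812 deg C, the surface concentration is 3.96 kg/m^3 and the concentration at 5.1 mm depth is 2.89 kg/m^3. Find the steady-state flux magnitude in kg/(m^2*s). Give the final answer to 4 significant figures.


Step 1: D = D0 * exp(-Qd/(R*T))
T = 812 + 273.15 = 1085.15 K
D = 4.8274e-04 * exp(-106e3 / (8.314 * 1085.15)) = 3.81177e-09 m^2/s
Step 2: J = D * (C1 - C2) / dx
J = 3.81177e-09 * (3.96 - 2.89) / 5.1e-03
J = 7.997e-07 kg/(m^2*s)


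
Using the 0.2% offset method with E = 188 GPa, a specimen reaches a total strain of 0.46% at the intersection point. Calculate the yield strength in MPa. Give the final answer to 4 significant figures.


Offset strain = 0.002
Elastic strain at yield = total_strain - offset = 4.6e-03 - 0.002 = 2.6e-03
sigma_y = E * elastic_strain = 188000 * 2.6e-03
sigma_y = 488.8 MPa


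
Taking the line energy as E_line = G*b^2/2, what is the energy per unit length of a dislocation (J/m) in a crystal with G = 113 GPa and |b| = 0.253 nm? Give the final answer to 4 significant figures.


E = G*b^2/2
b = 0.253 nm = 2.53e-10 m
G = 113 GPa = 1.13e+11 Pa
E = 0.5 * 1.13e+11 * (2.53e-10)^2
E = 3.617e-09 J/m


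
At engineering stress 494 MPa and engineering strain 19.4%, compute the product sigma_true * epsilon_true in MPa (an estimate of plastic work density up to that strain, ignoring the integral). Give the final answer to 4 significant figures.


sigma_true = sigma_eng * (1 + epsilon_eng)
sigma_true = 494 * (1 + 0.194) = 589.836 MPa
epsilon_true = ln(1 + epsilon_eng)
epsilon_true = ln(1 + 0.194) = 0.177309
sigma_true * epsilon_true = 589.836 * 0.177309 = 104.6 MPa
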